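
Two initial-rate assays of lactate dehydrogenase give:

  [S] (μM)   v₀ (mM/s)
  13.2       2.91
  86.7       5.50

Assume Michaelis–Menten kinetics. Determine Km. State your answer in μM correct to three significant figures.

In reciprocal form, 1/v = (Km/Vmax)·(1/[S]) + 1/Vmax. The two points give (1/[S], 1/v) = (0.07576, 0.3436) and (0.01153, 0.1818).
Slope = (0.3436 − 0.1818)/(0.07576 − 0.01153) = 2.520; intercept = 0.3436 − 2.520×0.07576 = 0.1528.
Vmax = 1/intercept = 6.55 mM/s; Km = slope × Vmax = 2.520 × 6.55 = 16.5 μM.

16.5 μM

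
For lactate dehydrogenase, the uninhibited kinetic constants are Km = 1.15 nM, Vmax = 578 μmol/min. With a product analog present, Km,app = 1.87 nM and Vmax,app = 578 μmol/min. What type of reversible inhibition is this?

Km increases (1.15 → 1.87 nM) while Vmax is unchanged — the hallmark of competitive inhibition.

competitive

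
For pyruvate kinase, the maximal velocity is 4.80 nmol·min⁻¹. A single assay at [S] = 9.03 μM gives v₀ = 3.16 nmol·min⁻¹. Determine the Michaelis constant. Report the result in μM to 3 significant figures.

4.69 μM

From v = Vmax[S]/(Km+[S]), Km = [S](Vmax − v)/v.
Km = 9.03 × (4.80 − 3.16) / 3.16 = 14.81/3.16 = 4.69 μM.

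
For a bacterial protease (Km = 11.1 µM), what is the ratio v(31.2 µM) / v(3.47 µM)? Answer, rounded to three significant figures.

The fractional saturations are [S]/(Km+[S]) = 3.47/14.57 = 0.2382 and 31.2/42.30 = 0.7376.
v₂/v₁ is just their ratio: 0.7376/0.2382 = 3.10.

3.10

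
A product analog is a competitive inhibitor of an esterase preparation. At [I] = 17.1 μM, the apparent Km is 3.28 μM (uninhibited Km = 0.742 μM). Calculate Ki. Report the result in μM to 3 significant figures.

Competitive: Km,app = α·Km with α = 1 + [I]/Ki.
α = Km,app/Km = 3.28/0.742 = 4.420.
Ki = [I]/(α − 1) = 17.1/3.420 = 5.00 μM.

5.00 μM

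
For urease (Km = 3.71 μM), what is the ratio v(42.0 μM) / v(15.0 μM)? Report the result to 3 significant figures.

The fractional saturations are [S]/(Km+[S]) = 15.0/18.71 = 0.8017 and 42.0/45.71 = 0.9188.
v₂/v₁ is just their ratio: 0.9188/0.8017 = 1.15.

1.15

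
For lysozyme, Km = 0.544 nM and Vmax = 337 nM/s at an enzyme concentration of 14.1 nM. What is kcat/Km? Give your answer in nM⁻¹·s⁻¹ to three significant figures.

43.9 nM⁻¹·s⁻¹

kcat = Vmax/[E]total = 337/14.1 = 23.9 s⁻¹.
kcat/Km = 23.9/0.544 = 43.9 nM⁻¹·s⁻¹.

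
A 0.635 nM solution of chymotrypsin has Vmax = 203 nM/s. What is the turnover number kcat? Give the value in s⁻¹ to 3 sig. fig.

kcat = Vmax/[E]total = 203 nM/s / 0.635 nM = 320 s⁻¹.

320 s⁻¹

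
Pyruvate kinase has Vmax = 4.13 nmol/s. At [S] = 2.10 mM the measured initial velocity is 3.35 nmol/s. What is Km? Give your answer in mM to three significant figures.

0.489 mM

v/Vmax = 3.35/4.13 = 0.8111 = [S]/(Km+[S]).
So Km + [S] = [S]/0.8111 = 2.589 mM, giving Km = 2.589 − 2.10 = 0.489 mM.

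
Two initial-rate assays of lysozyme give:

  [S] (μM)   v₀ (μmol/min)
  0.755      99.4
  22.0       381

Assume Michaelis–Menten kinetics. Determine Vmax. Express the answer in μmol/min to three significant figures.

424 μmol/min

From v = Vmax[S]/(Km+[S]), each point gives Vmax = v(Km+[S])/[S].
Equating: 99.4(Km+0.755)/0.755 = 381(Km+22.0)/22.0.
131.7·Km + 99.4 = 17.32·Km + 381, so (131.7 − 17.32)·Km = 381 − 99.4.
Km = 281.6/114.3 = 2.46 μM; then Vmax = 99.4(2.46+0.755)/0.755 = 424 μmol/min.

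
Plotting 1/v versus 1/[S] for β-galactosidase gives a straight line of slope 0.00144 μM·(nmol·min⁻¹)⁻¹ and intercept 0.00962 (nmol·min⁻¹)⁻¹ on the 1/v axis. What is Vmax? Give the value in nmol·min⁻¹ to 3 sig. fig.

104 nmol·min⁻¹

The y-intercept of a Lineweaver–Burk plot equals 1/Vmax, so Vmax = 1/0.00962 = 104 nmol·min⁻¹.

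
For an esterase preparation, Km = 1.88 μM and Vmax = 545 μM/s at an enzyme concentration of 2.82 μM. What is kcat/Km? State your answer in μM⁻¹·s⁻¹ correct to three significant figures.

103 μM⁻¹·s⁻¹

kcat = Vmax/[E]total = 545/2.82 = 193 s⁻¹.
kcat/Km = 193/1.88 = 103 μM⁻¹·s⁻¹.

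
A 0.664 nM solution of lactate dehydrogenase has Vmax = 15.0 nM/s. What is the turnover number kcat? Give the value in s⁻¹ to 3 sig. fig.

kcat = Vmax/[E]total = 15.0 nM/s / 0.664 nM = 22.6 s⁻¹.

22.6 s⁻¹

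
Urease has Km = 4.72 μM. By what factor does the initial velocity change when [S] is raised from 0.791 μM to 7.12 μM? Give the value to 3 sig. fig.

4.19

The fractional saturations are [S]/(Km+[S]) = 0.791/5.511 = 0.1435 and 7.12/11.84 = 0.6014.
v₂/v₁ is just their ratio: 0.6014/0.1435 = 4.19.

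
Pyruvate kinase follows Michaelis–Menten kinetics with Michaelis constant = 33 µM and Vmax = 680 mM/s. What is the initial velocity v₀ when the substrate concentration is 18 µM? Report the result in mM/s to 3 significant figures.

240 mM/s

[S]/(Km+[S]) = 18/51.00 = 0.3529, the fractional saturation.
v = 0.3529 × Vmax = 0.3529 × 680 = 240 mM/s.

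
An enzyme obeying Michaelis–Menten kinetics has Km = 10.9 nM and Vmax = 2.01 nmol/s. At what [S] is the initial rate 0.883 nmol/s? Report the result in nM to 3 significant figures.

Rearranging v = Vmax[S]/(Km+[S]) gives [S] = Km·v/(Vmax − v).
[S] = 10.9 × 0.883 / (2.01 − 0.883) = 9.625/1.127 = 8.54 nM.

8.54 nM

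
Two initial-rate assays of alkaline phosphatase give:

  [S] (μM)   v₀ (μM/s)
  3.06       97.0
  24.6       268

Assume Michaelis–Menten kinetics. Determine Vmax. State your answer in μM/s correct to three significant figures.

From v = Vmax[S]/(Km+[S]), each point gives Vmax = v(Km+[S])/[S].
Equating: 97.0(Km+3.06)/3.06 = 268(Km+24.6)/24.6.
31.70·Km + 97.0 = 10.89·Km + 268, so (31.70 − 10.89)·Km = 268 − 97.0.
Km = 171.0/20.81 = 8.22 μM; then Vmax = 97.0(8.22+3.06)/3.06 = 358 μM/s.

358 μM/s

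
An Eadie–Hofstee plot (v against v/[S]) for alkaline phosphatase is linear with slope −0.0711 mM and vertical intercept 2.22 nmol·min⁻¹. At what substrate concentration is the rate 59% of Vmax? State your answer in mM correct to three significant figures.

0.102 mM

The Eadie–Hofstee slope gives Km = 0.0711 mM (slope = −Km).
v/Vmax = [S]/(Km+[S]) = 0.59 ⇒ [S] = Km·0.59/(1−0.59) = 0.0711 × 1.439 = 0.102 mM.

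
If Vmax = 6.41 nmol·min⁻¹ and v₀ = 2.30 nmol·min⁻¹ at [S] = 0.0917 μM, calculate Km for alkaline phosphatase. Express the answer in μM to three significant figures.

0.164 μM

v/Vmax = 2.30/6.41 = 0.3588 = [S]/(Km+[S]).
So Km + [S] = [S]/0.3588 = 0.2556 μM, giving Km = 0.2556 − 0.0917 = 0.164 μM.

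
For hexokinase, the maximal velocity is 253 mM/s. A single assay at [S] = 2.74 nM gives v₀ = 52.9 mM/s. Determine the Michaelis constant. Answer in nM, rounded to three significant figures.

10.4 nM

From v = Vmax[S]/(Km+[S]), Km = [S](Vmax − v)/v.
Km = 2.74 × (253 − 52.9) / 52.9 = 548.3/52.9 = 10.4 nM.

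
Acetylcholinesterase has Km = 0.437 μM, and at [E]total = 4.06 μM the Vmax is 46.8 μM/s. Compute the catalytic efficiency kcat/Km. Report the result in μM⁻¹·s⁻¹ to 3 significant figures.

26.4 μM⁻¹·s⁻¹

kcat = Vmax/[E]total = 46.8/4.06 = 11.5 s⁻¹.
kcat/Km = 11.5/0.437 = 26.4 μM⁻¹·s⁻¹.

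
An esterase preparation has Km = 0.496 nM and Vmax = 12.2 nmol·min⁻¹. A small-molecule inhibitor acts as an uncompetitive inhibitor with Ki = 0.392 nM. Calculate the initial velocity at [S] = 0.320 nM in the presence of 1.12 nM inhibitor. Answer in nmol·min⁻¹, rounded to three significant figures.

2.26 nmol·min⁻¹

With α = 1 + [I]/Ki = 1 + 1.12/0.392 = 3.857, the uncompetitive rate law is v = (Vmax/α)·[S] / (Km/α + [S]).
v = (12.2/3.857)×0.320 / (0.496/3.857 + 0.320) = 1.012/0.4486 = 2.26 nmol·min⁻¹.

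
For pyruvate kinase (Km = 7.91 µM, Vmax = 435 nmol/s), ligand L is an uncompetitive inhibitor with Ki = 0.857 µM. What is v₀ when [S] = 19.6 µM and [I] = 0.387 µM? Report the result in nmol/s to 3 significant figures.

α = 1 + [I]/Ki = 1 + 0.387/0.857 = 1.452.
For an uncompetitive inhibitor, both parameters are divided by α, giving Vmax/α and Km/α: Km,app = 5.45 µM, Vmax,app = 300 nmol/s.
v = Vmax,app·[S]/(Km,app + [S]) = 300 × 19.6/(5.45 + 19.6) = 234 nmol/s.

234 nmol/s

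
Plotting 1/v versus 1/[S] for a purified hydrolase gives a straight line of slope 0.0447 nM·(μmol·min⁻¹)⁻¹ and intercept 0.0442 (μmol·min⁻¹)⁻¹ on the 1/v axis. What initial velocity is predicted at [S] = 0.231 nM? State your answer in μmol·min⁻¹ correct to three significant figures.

The y-intercept is 1/Vmax, so Vmax = 1/0.0442 = 22.6 μmol·min⁻¹.
The slope is Km/Vmax, so Km = 0.0447 × 22.6 = 1.01 nM.
Then v = 22.6 × 0.231/(1.01 + 0.231) = 4.21 μmol·min⁻¹.

4.21 μmol·min⁻¹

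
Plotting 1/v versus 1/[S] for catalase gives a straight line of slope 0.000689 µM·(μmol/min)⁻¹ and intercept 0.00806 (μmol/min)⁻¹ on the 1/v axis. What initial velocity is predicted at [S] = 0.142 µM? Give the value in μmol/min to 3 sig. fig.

77.4 μmol/min

The y-intercept is 1/Vmax, so Vmax = 1/0.00806 = 124 μmol/min.
The slope is Km/Vmax, so Km = 0.000689 × 124 = 0.0855 µM.
Then v = 124 × 0.142/(0.0855 + 0.142) = 77.4 μmol/min.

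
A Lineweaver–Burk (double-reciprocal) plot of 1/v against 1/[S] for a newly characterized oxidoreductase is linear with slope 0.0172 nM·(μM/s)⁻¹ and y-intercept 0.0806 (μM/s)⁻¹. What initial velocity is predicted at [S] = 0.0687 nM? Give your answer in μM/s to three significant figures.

3.02 μM/s

The y-intercept is 1/Vmax, so Vmax = 1/0.0806 = 12.4 μM/s.
The slope is Km/Vmax, so Km = 0.0172 × 12.4 = 0.213 nM.
Then v = 12.4 × 0.0687/(0.213 + 0.0687) = 3.02 μM/s.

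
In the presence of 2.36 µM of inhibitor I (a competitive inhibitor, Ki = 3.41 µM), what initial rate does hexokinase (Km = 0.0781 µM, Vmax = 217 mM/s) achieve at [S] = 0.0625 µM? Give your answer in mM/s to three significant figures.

69.7 mM/s

With α = 1 + [I]/Ki = 1 + 2.36/3.41 = 1.692, the competitive rate law is v = Vmax[S] / (αKm + [S]).
v = 217×0.0625 / (1.692×0.0781 + 0.0625) = 13.56/0.1947 = 69.7 mM/s.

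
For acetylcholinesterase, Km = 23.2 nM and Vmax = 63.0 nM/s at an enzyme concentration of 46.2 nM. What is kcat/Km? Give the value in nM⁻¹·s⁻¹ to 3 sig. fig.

kcat = Vmax/[E]total = 63.0/46.2 = 1.36 s⁻¹.
kcat/Km = 1.36/23.2 = 0.0588 nM⁻¹·s⁻¹.

0.0588 nM⁻¹·s⁻¹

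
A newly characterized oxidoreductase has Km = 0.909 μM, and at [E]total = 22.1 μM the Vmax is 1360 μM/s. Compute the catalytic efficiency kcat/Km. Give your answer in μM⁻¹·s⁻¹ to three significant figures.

67.7 μM⁻¹·s⁻¹

kcat = Vmax/[E]total = 1360/22.1 = 61.5 s⁻¹.
kcat/Km = 61.5/0.909 = 67.7 μM⁻¹·s⁻¹.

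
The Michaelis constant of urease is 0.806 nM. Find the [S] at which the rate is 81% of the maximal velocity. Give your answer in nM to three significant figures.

3.44 nM

v/Vmax = [S]/(Km+[S]) = 0.81, so [S] = Km·0.81/(1 − 0.81) = 0.806 × 4.263.
[S] = 3.44 nM.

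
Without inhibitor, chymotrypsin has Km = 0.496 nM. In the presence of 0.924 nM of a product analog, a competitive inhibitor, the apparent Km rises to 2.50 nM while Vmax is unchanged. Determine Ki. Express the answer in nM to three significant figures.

Competitive: Km,app = α·Km with α = 1 + [I]/Ki.
α = Km,app/Km = 2.50/0.496 = 5.040.
Since α = 1 + [I]/Ki, [I]/Ki = 5.040 − 1 = 4.040 and Ki = 0.924/4.040 = 0.229 nM.

0.229 nM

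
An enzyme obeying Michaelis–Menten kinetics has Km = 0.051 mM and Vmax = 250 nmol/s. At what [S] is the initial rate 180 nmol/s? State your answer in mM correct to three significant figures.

0.131 mM

Rearranging v = Vmax[S]/(Km+[S]) gives [S] = Km·v/(Vmax − v).
[S] = 0.051 × 180 / (250 − 180) = 9.180/70.00 = 0.131 mM.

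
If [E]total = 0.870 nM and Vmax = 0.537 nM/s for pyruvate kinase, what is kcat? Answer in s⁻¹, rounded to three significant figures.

kcat = Vmax/[E]total = 0.537 nM/s / 0.870 nM = 0.617 s⁻¹.

0.617 s⁻¹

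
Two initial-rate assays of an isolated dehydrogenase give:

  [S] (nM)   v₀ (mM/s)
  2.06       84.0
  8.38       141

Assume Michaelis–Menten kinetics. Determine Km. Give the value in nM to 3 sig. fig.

From v = Vmax[S]/(Km+[S]), each point gives Vmax = v(Km+[S])/[S].
Equating: 84.0(Km+2.06)/2.06 = 141(Km+8.38)/8.38.
40.78·Km + 84.0 = 16.83·Km + 141, so (40.78 − 16.83)·Km = 141 − 84.0.
Km = 57.00/23.95 = 2.38 nM; then Vmax = 84.0(2.38+2.06)/2.06 = 181 mM/s.

2.38 nM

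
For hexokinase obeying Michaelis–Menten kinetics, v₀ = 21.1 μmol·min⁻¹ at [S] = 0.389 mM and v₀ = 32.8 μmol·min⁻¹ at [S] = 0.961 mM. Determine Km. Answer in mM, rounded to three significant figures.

In reciprocal form, 1/v = (Km/Vmax)·(1/[S]) + 1/Vmax. The two points give (1/[S], 1/v) = (2.571, 0.04739) and (1.041, 0.03049).
Slope = (0.04739 − 0.03049)/(2.571 − 1.041) = 0.01105; intercept = 0.04739 − 0.01105×2.571 = 0.01899.
Vmax = 1/intercept = 52.7 μmol·min⁻¹; Km = slope × Vmax = 0.01105 × 52.7 = 0.582 mM.

0.582 mM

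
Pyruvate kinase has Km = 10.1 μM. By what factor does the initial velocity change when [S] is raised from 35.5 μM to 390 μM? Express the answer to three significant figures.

1.25

Since Vmax cancels, v₂/v₁ = [S]₂(Km+[S]₁) / [S]₁(Km+[S]₂).
= 390×(10.1+35.5) / (35.5×(10.1+390)) = 17780/14200 = 1.25.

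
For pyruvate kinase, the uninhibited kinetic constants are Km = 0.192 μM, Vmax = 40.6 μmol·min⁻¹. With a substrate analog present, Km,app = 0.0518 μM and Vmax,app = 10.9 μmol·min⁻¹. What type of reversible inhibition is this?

Both Km and Vmax decrease by the same factor (~3.71-fold) — characteristic of uncompetitive inhibition.

uncompetitive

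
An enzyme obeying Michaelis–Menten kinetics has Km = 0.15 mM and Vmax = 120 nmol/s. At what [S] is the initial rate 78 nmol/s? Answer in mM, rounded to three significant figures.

0.279 mM

Rearranging v = Vmax[S]/(Km+[S]) gives [S] = Km·v/(Vmax − v).
[S] = 0.15 × 78 / (120 − 78) = 11.70/42.00 = 0.279 mM.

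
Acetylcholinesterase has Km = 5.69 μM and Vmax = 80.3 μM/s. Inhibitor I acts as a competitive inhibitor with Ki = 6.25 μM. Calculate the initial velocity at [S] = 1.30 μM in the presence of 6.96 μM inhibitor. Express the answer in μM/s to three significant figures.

7.83 μM/s

α = 1 + [I]/Ki = 1 + 6.96/6.25 = 2.114.
For a competitive inhibitor, Vmax is unchanged and the apparent Km becomes α·Km: Km,app = 12.0 μM, Vmax,app = 80.3 μM/s.
v = Vmax,app·[S]/(Km,app + [S]) = 80.3 × 1.30/(12.0 + 1.30) = 7.83 μM/s.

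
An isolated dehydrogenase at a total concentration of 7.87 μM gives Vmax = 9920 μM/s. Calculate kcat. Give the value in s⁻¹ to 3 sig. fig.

kcat = Vmax/[E]total = 9920 μM/s / 7.87 μM = 1260 s⁻¹.

1260 s⁻¹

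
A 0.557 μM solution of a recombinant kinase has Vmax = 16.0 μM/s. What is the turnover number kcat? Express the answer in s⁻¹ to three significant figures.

28.7 s⁻¹

kcat = Vmax/[E]total = 16.0 μM/s / 0.557 μM = 28.7 s⁻¹.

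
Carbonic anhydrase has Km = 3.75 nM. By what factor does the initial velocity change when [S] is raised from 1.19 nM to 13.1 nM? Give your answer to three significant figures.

3.23

The fractional saturations are [S]/(Km+[S]) = 1.19/4.940 = 0.2409 and 13.1/16.85 = 0.7774.
v₂/v₁ is just their ratio: 0.7774/0.2409 = 3.23.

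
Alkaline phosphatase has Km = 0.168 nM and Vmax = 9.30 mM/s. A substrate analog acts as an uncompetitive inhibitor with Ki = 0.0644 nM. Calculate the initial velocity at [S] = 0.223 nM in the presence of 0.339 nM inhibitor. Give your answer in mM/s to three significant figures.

1.33 mM/s

α = 1 + [I]/Ki = 1 + 0.339/0.0644 = 6.264.
For an uncompetitive inhibitor, both parameters are divided by α, giving Vmax/α and Km/α: Km,app = 0.0268 nM, Vmax,app = 1.48 mM/s.
v = Vmax,app·[S]/(Km,app + [S]) = 1.48 × 0.223/(0.0268 + 0.223) = 1.33 mM/s.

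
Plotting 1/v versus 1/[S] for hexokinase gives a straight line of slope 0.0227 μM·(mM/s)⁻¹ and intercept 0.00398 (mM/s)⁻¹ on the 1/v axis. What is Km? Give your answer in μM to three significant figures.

y-intercept = 1/Vmax ⇒ Vmax = 251 mM/s; slope = Km/Vmax ⇒ Km = slope × Vmax.
Km = 0.0227 × 251 = 5.70 μM.

5.70 μM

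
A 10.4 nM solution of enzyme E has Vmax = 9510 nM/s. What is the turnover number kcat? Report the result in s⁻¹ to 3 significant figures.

kcat = Vmax/[E]total = 9510 nM/s / 10.4 nM = 914 s⁻¹.

914 s⁻¹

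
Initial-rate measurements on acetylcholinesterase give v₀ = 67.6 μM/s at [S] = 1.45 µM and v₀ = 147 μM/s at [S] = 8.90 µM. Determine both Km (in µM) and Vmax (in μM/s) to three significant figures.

Km = 2.64 µM; Vmax = 191 μM/s

From v = Vmax[S]/(Km+[S]), each point gives Vmax = v(Km+[S])/[S].
Equating: 67.6(Km+1.45)/1.45 = 147(Km+8.90)/8.90.
46.62·Km + 67.6 = 16.52·Km + 147, so (46.62 − 16.52)·Km = 147 − 67.6.
Km = 79.40/30.10 = 2.64 µM; then Vmax = 67.6(2.64+1.45)/1.45 = 191 μM/s.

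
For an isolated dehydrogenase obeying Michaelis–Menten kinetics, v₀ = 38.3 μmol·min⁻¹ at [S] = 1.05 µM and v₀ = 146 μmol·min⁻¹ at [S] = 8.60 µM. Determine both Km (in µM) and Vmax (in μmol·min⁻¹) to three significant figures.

Km = 5.52 µM; Vmax = 240 μmol·min⁻¹

From v = Vmax[S]/(Km+[S]), each point gives Vmax = v(Km+[S])/[S].
Equating: 38.3(Km+1.05)/1.05 = 146(Km+8.60)/8.60.
36.48·Km + 38.3 = 16.98·Km + 146, so (36.48 − 16.98)·Km = 146 − 38.3.
Km = 107.7/19.50 = 5.52 µM; then Vmax = 38.3(5.52+1.05)/1.05 = 240 μmol·min⁻¹.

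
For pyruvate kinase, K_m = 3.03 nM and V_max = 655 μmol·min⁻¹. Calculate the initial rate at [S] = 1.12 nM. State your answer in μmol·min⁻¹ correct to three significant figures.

177 μmol·min⁻¹

v = Vmax·[S]/(Km + [S]) = 655 × 1.12 / (3.03 + 1.12)
  = 733.6 / 4.150 = 177 μmol·min⁻¹.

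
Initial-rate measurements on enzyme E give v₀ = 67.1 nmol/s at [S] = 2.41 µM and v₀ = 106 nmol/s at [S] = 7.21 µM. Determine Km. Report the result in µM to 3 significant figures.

2.96 µM

In reciprocal form, 1/v = (Km/Vmax)·(1/[S]) + 1/Vmax. The two points give (1/[S], 1/v) = (0.4149, 0.01490) and (0.1387, 0.009434).
Slope = (0.01490 − 0.009434)/(0.4149 − 0.1387) = 0.01980; intercept = 0.01490 − 0.01980×0.4149 = 0.006688.
Vmax = 1/intercept = 150 nmol/s; Km = slope × Vmax = 0.01980 × 150 = 2.96 µM.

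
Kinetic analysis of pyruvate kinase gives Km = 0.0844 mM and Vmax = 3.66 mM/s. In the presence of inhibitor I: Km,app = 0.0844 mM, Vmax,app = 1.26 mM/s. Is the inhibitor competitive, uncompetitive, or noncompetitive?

Vmax decreases (3.66 → 1.26 mM/s) while Km is unchanged — pure noncompetitive inhibition.

noncompetitive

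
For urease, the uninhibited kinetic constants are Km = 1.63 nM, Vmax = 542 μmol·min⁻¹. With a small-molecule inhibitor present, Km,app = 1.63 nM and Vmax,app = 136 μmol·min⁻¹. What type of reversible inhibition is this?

noncompetitive

Vmax decreases (542 → 136 μmol·min⁻¹) while Km is unchanged — pure noncompetitive inhibition.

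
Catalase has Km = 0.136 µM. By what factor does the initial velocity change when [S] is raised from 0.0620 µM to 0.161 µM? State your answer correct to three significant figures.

Since Vmax cancels, v₂/v₁ = [S]₂(Km+[S]₁) / [S]₁(Km+[S]₂).
= 0.161×(0.136+0.0620) / (0.0620×(0.136+0.161)) = 0.03188/0.01841 = 1.73.

1.73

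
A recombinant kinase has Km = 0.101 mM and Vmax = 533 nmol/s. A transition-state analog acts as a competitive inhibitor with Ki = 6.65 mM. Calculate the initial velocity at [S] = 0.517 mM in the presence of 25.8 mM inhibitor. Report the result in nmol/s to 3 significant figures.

273 nmol/s

α = 1 + [I]/Ki = 1 + 25.8/6.65 = 4.880.
For a competitive inhibitor, Vmax is unchanged and the apparent Km becomes α·Km: Km,app = 0.493 mM, Vmax,app = 533 nmol/s.
v = Vmax,app·[S]/(Km,app + [S]) = 533 × 0.517/(0.493 + 0.517) = 273 nmol/s.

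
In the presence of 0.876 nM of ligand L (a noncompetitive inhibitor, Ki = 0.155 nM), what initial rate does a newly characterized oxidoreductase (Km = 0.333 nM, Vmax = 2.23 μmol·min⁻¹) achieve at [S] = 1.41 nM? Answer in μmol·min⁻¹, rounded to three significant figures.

0.271 μmol·min⁻¹

α = 1 + [I]/Ki = 1 + 0.876/0.155 = 6.652.
For a noncompetitive inhibitor, Vmax is reduced to Vmax/α while Km is unchanged: Km,app = 0.333 nM, Vmax,app = 0.335 μmol·min⁻¹.
v = Vmax,app·[S]/(Km,app + [S]) = 0.335 × 1.41/(0.333 + 1.41) = 0.271 μmol·min⁻¹.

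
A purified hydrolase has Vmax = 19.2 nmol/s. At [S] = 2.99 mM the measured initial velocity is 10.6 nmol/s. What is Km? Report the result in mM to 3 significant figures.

2.43 mM

v/Vmax = 10.6/19.2 = 0.5521 = [S]/(Km+[S]).
So Km + [S] = [S]/0.5521 = 5.416 mM, giving Km = 5.416 − 2.99 = 2.43 mM.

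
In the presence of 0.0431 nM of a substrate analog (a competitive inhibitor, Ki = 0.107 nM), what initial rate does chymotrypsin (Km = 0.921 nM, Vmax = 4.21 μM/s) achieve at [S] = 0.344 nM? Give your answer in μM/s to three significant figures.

α = 1 + [I]/Ki = 1 + 0.0431/0.107 = 1.403.
For a competitive inhibitor, Vmax is unchanged and the apparent Km becomes α·Km: Km,app = 1.29 nM, Vmax,app = 4.21 μM/s.
v = Vmax,app·[S]/(Km,app + [S]) = 4.21 × 0.344/(1.29 + 0.344) = 0.885 μM/s.

0.885 μM/s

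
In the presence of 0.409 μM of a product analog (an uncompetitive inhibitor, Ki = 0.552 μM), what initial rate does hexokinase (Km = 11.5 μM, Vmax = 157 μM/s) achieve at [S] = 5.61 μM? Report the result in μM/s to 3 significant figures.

α = 1 + [I]/Ki = 1 + 0.409/0.552 = 1.741.
For an uncompetitive inhibitor, both parameters are divided by α, giving Vmax/α and Km/α: Km,app = 6.61 μM, Vmax,app = 90.2 μM/s.
v = Vmax,app·[S]/(Km,app + [S]) = 90.2 × 5.61/(6.61 + 5.61) = 41.4 μM/s.

41.4 μM/s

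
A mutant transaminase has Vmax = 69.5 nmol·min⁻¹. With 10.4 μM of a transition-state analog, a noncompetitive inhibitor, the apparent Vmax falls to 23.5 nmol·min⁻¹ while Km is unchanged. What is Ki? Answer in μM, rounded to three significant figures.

Noncompetitive: Vmax,app = Vmax/α with α = 1 + [I]/Ki.
α = Vmax/Vmax,app = 69.5/23.5 = 2.957.
Since α = 1 + [I]/Ki, [I]/Ki = 2.957 − 1 = 1.957 and Ki = 10.4/1.957 = 5.31 μM.

5.31 μM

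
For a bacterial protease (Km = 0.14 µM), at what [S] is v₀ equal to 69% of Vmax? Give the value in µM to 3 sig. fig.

v/Vmax = [S]/(Km+[S]) = 0.69, so [S] = Km·0.69/(1 − 0.69) = 0.14 × 2.226.
[S] = 0.312 µM.

0.312 µM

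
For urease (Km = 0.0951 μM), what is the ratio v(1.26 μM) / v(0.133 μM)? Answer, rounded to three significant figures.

1.59

Since Vmax cancels, v₂/v₁ = [S]₂(Km+[S]₁) / [S]₁(Km+[S]₂).
= 1.26×(0.0951+0.133) / (0.133×(0.0951+1.26)) = 0.2874/0.1802 = 1.59.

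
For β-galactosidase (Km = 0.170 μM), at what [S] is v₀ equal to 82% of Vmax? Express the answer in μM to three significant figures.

v/Vmax = [S]/(Km+[S]) = 0.82, so [S] = Km·0.82/(1 − 0.82) = 0.170 × 4.556.
[S] = 0.774 μM.

0.774 μM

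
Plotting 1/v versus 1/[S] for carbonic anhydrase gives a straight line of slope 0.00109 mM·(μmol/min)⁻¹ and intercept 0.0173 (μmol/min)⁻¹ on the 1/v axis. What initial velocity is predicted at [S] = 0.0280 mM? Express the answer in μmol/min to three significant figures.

17.8 μmol/min

The y-intercept is 1/Vmax, so Vmax = 1/0.0173 = 57.8 μmol/min.
The slope is Km/Vmax, so Km = 0.00109 × 57.8 = 0.0630 mM.
Then v = 57.8 × 0.0280/(0.0630 + 0.0280) = 17.8 μmol/min.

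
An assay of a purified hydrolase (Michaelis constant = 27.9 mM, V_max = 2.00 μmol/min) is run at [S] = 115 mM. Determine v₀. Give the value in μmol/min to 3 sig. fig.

v = Vmax·[S]/(Km + [S]) = 2.00 × 115 / (27.9 + 115)
  = 230.0 / 142.9 = 1.61 μmol/min.

1.61 μmol/min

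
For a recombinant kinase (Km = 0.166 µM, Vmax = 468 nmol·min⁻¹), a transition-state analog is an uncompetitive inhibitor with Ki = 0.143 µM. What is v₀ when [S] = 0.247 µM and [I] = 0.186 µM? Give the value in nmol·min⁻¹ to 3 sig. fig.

157 nmol·min⁻¹

α = 1 + [I]/Ki = 1 + 0.186/0.143 = 2.301.
For an uncompetitive inhibitor, both parameters are divided by α, giving Vmax/α and Km/α: Km,app = 0.0722 µM, Vmax,app = 203 nmol·min⁻¹.
v = Vmax,app·[S]/(Km,app + [S]) = 203 × 0.247/(0.0722 + 0.247) = 157 nmol·min⁻¹.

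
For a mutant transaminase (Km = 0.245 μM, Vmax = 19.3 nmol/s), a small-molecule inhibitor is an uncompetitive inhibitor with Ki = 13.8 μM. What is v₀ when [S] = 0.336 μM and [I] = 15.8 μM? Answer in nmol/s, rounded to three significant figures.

6.72 nmol/s

α = 1 + [I]/Ki = 1 + 15.8/13.8 = 2.145.
For an uncompetitive inhibitor, both parameters are divided by α, giving Vmax/α and Km/α: Km,app = 0.114 μM, Vmax,app = 9.00 nmol/s.
v = Vmax,app·[S]/(Km,app + [S]) = 9.00 × 0.336/(0.114 + 0.336) = 6.72 nmol/s.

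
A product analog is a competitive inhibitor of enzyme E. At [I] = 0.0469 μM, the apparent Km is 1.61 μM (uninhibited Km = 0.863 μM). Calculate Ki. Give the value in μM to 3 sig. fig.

Competitive: Km,app = α·Km with α = 1 + [I]/Ki.
α = Km,app/Km = 1.61/0.863 = 1.866.
Since α = 1 + [I]/Ki, [I]/Ki = 1.866 − 1 = 0.8656 and Ki = 0.0469/0.8656 = 0.0542 μM.

0.0542 μM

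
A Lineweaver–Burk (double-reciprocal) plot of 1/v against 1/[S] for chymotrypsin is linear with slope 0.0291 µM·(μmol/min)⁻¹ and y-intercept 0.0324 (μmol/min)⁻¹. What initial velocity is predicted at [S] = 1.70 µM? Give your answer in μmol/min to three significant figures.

20.2 μmol/min

The y-intercept is 1/Vmax, so Vmax = 1/0.0324 = 30.9 μmol/min.
The slope is Km/Vmax, so Km = 0.0291 × 30.9 = 0.898 µM.
Then v = 30.9 × 1.70/(0.898 + 1.70) = 20.2 μmol/min.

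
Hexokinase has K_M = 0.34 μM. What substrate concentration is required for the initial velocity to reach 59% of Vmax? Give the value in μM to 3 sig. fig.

0.489 μM

v/Vmax = [S]/(Km+[S]) = 0.59, so [S] = Km·0.59/(1 − 0.59) = 0.34 × 1.439.
[S] = 0.489 μM.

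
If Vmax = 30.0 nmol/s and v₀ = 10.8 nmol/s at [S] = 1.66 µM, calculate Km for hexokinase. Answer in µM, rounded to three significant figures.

2.95 µM

From v = Vmax[S]/(Km+[S]), Km = [S](Vmax − v)/v.
Km = 1.66 × (30.0 − 10.8) / 10.8 = 31.87/10.8 = 2.95 µM.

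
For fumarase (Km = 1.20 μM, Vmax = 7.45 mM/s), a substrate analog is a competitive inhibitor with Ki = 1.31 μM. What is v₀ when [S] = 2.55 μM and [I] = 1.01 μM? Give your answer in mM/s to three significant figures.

α = 1 + [I]/Ki = 1 + 1.01/1.31 = 1.771.
For a competitive inhibitor, Vmax is unchanged and the apparent Km becomes α·Km: Km,app = 2.13 μM, Vmax,app = 7.45 mM/s.
v = Vmax,app·[S]/(Km,app + [S]) = 7.45 × 2.55/(2.13 + 2.55) = 4.06 mM/s.

4.06 mM/s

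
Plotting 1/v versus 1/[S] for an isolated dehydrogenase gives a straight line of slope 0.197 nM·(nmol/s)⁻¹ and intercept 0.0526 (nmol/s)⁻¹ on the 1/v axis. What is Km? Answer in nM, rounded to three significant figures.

y-intercept = 1/Vmax ⇒ Vmax = 19.0 nmol/s; slope = Km/Vmax ⇒ Km = slope × Vmax.
Km = 0.197 × 19.0 = 3.75 nM.

3.75 nM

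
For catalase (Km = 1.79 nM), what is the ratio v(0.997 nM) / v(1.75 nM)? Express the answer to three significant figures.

The fractional saturations are [S]/(Km+[S]) = 1.75/3.540 = 0.4944 and 0.997/2.787 = 0.3577.
v₂/v₁ is just their ratio: 0.3577/0.4944 = 0.724.

0.724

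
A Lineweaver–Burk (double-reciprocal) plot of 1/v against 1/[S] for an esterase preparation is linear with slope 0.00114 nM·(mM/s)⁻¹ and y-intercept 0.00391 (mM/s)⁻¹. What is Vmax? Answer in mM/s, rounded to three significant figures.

256 mM/s

The y-intercept of a Lineweaver–Burk plot equals 1/Vmax, so Vmax = 1/0.00391 = 256 mM/s.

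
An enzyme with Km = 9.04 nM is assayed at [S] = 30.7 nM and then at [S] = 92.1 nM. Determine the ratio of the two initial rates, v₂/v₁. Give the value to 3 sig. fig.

The fractional saturations are [S]/(Km+[S]) = 30.7/39.74 = 0.7725 and 92.1/101.1 = 0.9106.
v₂/v₁ is just their ratio: 0.9106/0.7725 = 1.18.

1.18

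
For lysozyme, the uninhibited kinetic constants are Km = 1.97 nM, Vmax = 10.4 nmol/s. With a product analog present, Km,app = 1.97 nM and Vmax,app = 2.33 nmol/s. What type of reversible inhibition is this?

Vmax decreases (10.4 → 2.33 nmol/s) while Km is unchanged — pure noncompetitive inhibition.

noncompetitive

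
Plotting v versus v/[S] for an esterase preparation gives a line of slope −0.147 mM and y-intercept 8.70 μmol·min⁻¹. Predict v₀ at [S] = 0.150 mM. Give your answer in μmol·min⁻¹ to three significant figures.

4.39 μmol·min⁻¹

In the Eadie–Hofstee form v = Vmax − Km·(v/[S]), the slope is −Km and the intercept is Vmax, so Km = 0.147 mM and Vmax = 8.70 μmol·min⁻¹.
v = 8.70 × 0.150/(0.147 + 0.150) = 4.39 μmol·min⁻¹.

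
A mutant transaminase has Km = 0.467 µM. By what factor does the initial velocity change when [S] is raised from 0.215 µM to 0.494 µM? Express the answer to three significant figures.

1.63

Since Vmax cancels, v₂/v₁ = [S]₂(Km+[S]₁) / [S]₁(Km+[S]₂).
= 0.494×(0.467+0.215) / (0.215×(0.467+0.494)) = 0.3369/0.2066 = 1.63.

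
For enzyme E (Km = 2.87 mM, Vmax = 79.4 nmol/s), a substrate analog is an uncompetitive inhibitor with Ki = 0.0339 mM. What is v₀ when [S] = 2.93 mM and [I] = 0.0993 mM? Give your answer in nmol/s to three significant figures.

α = 1 + [I]/Ki = 1 + 0.0993/0.0339 = 3.929.
For an uncompetitive inhibitor, both parameters are divided by α, giving Vmax/α and Km/α: Km,app = 0.730 mM, Vmax,app = 20.2 nmol/s.
v = Vmax,app·[S]/(Km,app + [S]) = 20.2 × 2.93/(0.730 + 2.93) = 16.2 nmol/s.

16.2 nmol/s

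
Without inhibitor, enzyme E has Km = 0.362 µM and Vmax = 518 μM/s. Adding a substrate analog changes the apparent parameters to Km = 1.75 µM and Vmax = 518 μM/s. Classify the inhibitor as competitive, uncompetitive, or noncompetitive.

Km increases (0.362 → 1.75 µM) while Vmax is unchanged — the hallmark of competitive inhibition.

competitive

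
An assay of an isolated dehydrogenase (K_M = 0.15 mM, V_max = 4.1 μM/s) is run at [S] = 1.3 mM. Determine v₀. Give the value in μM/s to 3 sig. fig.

[S]/(Km+[S]) = 1.3/1.450 = 0.8966, the fractional saturation.
v = 0.8966 × Vmax = 0.8966 × 4.1 = 3.68 μM/s.

3.68 μM/s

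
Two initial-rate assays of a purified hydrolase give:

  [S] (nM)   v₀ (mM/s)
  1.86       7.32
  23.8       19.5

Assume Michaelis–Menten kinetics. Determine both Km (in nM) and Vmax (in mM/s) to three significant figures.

Km = 3.91 nM; Vmax = 22.7 mM/s

From v = Vmax[S]/(Km+[S]), each point gives Vmax = v(Km+[S])/[S].
Equating: 7.32(Km+1.86)/1.86 = 19.5(Km+23.8)/23.8.
3.935·Km + 7.32 = 0.8193·Km + 19.5, so (3.935 − 0.8193)·Km = 19.5 − 7.32.
Km = 12.18/3.116 = 3.91 nM; then Vmax = 7.32(3.91+1.86)/1.86 = 22.7 mM/s.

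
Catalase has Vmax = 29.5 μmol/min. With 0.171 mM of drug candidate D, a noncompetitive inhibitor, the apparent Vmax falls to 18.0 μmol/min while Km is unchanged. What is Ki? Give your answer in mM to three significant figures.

0.268 mM

Noncompetitive: Vmax,app = Vmax/α with α = 1 + [I]/Ki.
α = Vmax/Vmax,app = 29.5/18.0 = 1.639.
Since α = 1 + [I]/Ki, [I]/Ki = 1.639 − 1 = 0.6389 and Ki = 0.171/0.6389 = 0.268 mM.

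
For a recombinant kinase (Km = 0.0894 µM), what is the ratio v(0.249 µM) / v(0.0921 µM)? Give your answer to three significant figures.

Since Vmax cancels, v₂/v₁ = [S]₂(Km+[S]₁) / [S]₁(Km+[S]₂).
= 0.249×(0.0894+0.0921) / (0.0921×(0.0894+0.249)) = 0.04519/0.03117 = 1.45.

1.45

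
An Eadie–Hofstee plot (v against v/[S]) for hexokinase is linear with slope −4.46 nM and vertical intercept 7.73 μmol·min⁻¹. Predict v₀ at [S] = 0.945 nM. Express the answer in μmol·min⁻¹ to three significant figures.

In the Eadie–Hofstee form v = Vmax − Km·(v/[S]), the slope is −Km and the intercept is Vmax, so Km = 4.46 nM and Vmax = 7.73 μmol·min⁻¹.
v = 7.73 × 0.945/(4.46 + 0.945) = 1.35 μmol·min⁻¹.

1.35 μmol·min⁻¹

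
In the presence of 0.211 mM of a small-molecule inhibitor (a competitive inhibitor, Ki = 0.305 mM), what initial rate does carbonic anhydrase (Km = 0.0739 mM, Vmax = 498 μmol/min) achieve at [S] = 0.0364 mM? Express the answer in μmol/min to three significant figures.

With α = 1 + [I]/Ki = 1 + 0.211/0.305 = 1.692, the competitive rate law is v = Vmax[S] / (αKm + [S]).
v = 498×0.0364 / (1.692×0.0739 + 0.0364) = 18.13/0.1614 = 112 μmol/min.

112 μmol/min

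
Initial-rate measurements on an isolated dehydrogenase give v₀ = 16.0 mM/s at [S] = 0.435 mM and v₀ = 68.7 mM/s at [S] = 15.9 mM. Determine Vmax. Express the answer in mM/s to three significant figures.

75.7 mM/s

In reciprocal form, 1/v = (Km/Vmax)·(1/[S]) + 1/Vmax. The two points give (1/[S], 1/v) = (2.299, 0.06250) and (0.06289, 0.01456).
Slope = (0.06250 − 0.01456)/(2.299 − 0.06289) = 0.02144; intercept = 0.06250 − 0.02144×2.299 = 0.01321.
Vmax = 1/intercept = 75.7 mM/s; Km = slope × Vmax = 0.02144 × 75.7 = 1.62 mM.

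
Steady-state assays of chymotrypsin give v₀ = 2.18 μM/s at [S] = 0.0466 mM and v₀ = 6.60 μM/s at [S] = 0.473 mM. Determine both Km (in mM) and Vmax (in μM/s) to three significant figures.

Km = 0.135 mM; Vmax = 8.48 μM/s

From v = Vmax[S]/(Km+[S]), each point gives Vmax = v(Km+[S])/[S].
Equating: 2.18(Km+0.0466)/0.0466 = 6.60(Km+0.473)/0.473.
46.78·Km + 2.18 = 13.95·Km + 6.60, so (46.78 − 13.95)·Km = 6.60 − 2.18.
Km = 4.420/32.83 = 0.135 mM; then Vmax = 2.18(0.135+0.0466)/0.0466 = 8.48 μM/s.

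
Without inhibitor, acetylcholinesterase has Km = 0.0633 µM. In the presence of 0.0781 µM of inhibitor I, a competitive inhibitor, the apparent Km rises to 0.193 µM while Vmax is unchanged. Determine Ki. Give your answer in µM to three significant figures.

Competitive: Km,app = α·Km with α = 1 + [I]/Ki.
α = Km,app/Km = 0.193/0.0633 = 3.049.
Since α = 1 + [I]/Ki, [I]/Ki = 3.049 − 1 = 2.049 and Ki = 0.0781/2.049 = 0.0381 µM.

0.0381 µM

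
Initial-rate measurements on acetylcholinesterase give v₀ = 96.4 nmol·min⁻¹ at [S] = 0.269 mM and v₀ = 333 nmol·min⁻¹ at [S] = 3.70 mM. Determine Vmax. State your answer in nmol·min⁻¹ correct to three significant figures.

From v = Vmax[S]/(Km+[S]), each point gives Vmax = v(Km+[S])/[S].
Equating: 96.4(Km+0.269)/0.269 = 333(Km+3.70)/3.70.
358.4·Km + 96.4 = 90.00·Km + 333, so (358.4 − 90.00)·Km = 333 − 96.4.
Km = 236.6/268.4 = 0.882 mM; then Vmax = 96.4(0.882+0.269)/0.269 = 412 nmol·min⁻¹.

412 nmol·min⁻¹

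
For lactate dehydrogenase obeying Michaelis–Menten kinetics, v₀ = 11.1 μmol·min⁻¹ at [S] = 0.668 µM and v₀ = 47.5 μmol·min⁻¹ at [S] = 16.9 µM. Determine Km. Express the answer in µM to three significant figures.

2.64 µM

In reciprocal form, 1/v = (Km/Vmax)·(1/[S]) + 1/Vmax. The two points give (1/[S], 1/v) = (1.497, 0.09009) and (0.05917, 0.02105).
Slope = (0.09009 − 0.02105)/(1.497 − 0.05917) = 0.04801; intercept = 0.09009 − 0.04801×1.497 = 0.01821.
Vmax = 1/intercept = 54.9 μmol·min⁻¹; Km = slope × Vmax = 0.04801 × 54.9 = 2.64 µM.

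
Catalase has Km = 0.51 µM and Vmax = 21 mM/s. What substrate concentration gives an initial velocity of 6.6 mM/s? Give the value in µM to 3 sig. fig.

0.234 µM

Rearranging v = Vmax[S]/(Km+[S]) gives [S] = Km·v/(Vmax − v).
[S] = 0.51 × 6.6 / (21 − 6.6) = 3.366/14.40 = 0.234 µM.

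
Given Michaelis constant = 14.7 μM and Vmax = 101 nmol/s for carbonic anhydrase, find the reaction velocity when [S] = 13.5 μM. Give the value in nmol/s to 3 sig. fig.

48.4 nmol/s

[S]/(Km+[S]) = 13.5/28.20 = 0.4787, the fractional saturation.
v = 0.4787 × Vmax = 0.4787 × 101 = 48.4 nmol/s.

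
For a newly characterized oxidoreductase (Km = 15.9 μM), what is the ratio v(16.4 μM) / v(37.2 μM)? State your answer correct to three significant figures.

Since Vmax cancels, v₂/v₁ = [S]₂(Km+[S]₁) / [S]₁(Km+[S]₂).
= 16.4×(15.9+37.2) / (37.2×(15.9+16.4)) = 870.8/1202 = 0.725.

0.725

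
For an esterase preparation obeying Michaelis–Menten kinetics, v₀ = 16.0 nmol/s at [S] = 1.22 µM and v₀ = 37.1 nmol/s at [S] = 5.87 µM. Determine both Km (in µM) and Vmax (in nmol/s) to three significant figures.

Km = 3.11 µM; Vmax = 56.7 nmol/s

In reciprocal form, 1/v = (Km/Vmax)·(1/[S]) + 1/Vmax. The two points give (1/[S], 1/v) = (0.8197, 0.06250) and (0.1704, 0.02695).
Slope = (0.06250 − 0.02695)/(0.8197 − 0.1704) = 0.05474; intercept = 0.06250 − 0.05474×0.8197 = 0.01763.
Vmax = 1/intercept = 56.7 nmol/s; Km = slope × Vmax = 0.05474 × 56.7 = 3.11 µM.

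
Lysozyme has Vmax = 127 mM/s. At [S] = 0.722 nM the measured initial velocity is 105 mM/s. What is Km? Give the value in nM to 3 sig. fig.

0.151 nM

From v = Vmax[S]/(Km+[S]), Km = [S](Vmax − v)/v.
Km = 0.722 × (127 − 105) / 105 = 15.88/105 = 0.151 nM.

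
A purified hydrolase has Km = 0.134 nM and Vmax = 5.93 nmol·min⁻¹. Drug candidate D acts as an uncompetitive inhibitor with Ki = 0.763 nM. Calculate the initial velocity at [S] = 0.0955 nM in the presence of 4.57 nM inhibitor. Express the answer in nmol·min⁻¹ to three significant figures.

α = 1 + [I]/Ki = 1 + 4.57/0.763 = 6.990.
For an uncompetitive inhibitor, both parameters are divided by α, giving Vmax/α and Km/α: Km,app = 0.0192 nM, Vmax,app = 0.848 nmol·min⁻¹.
v = Vmax,app·[S]/(Km,app + [S]) = 0.848 × 0.0955/(0.0192 + 0.0955) = 0.707 nmol·min⁻¹.

0.707 nmol·min⁻¹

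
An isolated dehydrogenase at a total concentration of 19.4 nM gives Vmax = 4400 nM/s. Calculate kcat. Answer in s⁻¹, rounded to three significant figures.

kcat = Vmax/[E]total = 4400 nM/s / 19.4 nM = 227 s⁻¹.

227 s⁻¹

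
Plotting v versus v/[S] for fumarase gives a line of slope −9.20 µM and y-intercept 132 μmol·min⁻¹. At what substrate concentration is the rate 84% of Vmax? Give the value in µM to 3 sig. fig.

48.3 µM

The Eadie–Hofstee slope gives Km = 9.20 µM (slope = −Km).
v/Vmax = [S]/(Km+[S]) = 0.84 ⇒ [S] = Km·0.84/(1−0.84) = 9.20 × 5.250 = 48.3 µM.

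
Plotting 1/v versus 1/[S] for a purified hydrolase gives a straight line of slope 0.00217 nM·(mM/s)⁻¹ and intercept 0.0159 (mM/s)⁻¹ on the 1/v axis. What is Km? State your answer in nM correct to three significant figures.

y-intercept = 1/Vmax ⇒ Vmax = 62.9 mM/s; slope = Km/Vmax ⇒ Km = slope × Vmax.
Km = 0.00217 × 62.9 = 0.136 nM.

0.136 nM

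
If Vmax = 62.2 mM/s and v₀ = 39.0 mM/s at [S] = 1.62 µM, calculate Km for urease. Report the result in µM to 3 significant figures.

0.964 µM

From v = Vmax[S]/(Km+[S]), Km = [S](Vmax − v)/v.
Km = 1.62 × (62.2 − 39.0) / 39.0 = 37.58/39.0 = 0.964 µM.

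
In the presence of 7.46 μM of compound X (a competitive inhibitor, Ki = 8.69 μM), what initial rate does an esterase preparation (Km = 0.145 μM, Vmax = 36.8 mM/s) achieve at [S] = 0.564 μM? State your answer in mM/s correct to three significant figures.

24.9 mM/s

With α = 1 + [I]/Ki = 1 + 7.46/8.69 = 1.858, the competitive rate law is v = Vmax[S] / (αKm + [S]).
v = 36.8×0.564 / (1.858×0.145 + 0.564) = 20.76/0.8335 = 24.9 mM/s.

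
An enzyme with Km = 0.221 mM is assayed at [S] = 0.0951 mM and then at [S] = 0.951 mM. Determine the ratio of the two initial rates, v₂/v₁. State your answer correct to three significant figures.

2.70

Since Vmax cancels, v₂/v₁ = [S]₂(Km+[S]₁) / [S]₁(Km+[S]₂).
= 0.951×(0.221+0.0951) / (0.0951×(0.221+0.951)) = 0.3006/0.1115 = 2.70.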